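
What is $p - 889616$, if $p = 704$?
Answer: $-888912$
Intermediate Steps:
$p - 889616 = 704 - 889616 = -888912$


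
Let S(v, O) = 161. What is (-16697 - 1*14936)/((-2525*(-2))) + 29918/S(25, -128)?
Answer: 20856141/116150 ≈ 179.56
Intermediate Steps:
(-16697 - 1*14936)/((-2525*(-2))) + 29918/S(25, -128) = (-16697 - 1*14936)/((-2525*(-2))) + 29918/161 = (-16697 - 14936)/5050 + 29918*(1/161) = -31633*1/5050 + 4274/23 = -31633/5050 + 4274/23 = 20856141/116150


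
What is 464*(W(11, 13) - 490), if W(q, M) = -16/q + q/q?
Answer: -2503280/11 ≈ -2.2757e+5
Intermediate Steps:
W(q, M) = 1 - 16/q (W(q, M) = -16/q + 1 = 1 - 16/q)
464*(W(11, 13) - 490) = 464*((-16 + 11)/11 - 490) = 464*((1/11)*(-5) - 490) = 464*(-5/11 - 490) = 464*(-5395/11) = -2503280/11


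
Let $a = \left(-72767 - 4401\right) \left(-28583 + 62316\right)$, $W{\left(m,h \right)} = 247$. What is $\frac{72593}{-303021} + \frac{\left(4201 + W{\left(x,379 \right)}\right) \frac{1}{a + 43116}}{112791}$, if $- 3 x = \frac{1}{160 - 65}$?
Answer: $- \frac{41305178905049167}{172417955122331163} \approx -0.23956$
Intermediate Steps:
$x = - \frac{1}{285}$ ($x = - \frac{1}{3 \left(160 - 65\right)} = - \frac{1}{3 \cdot 95} = \left(- \frac{1}{3}\right) \frac{1}{95} = - \frac{1}{285} \approx -0.0035088$)
$a = -2603108144$ ($a = \left(-77168\right) 33733 = -2603108144$)
$\frac{72593}{-303021} + \frac{\left(4201 + W{\left(x,379 \right)}\right) \frac{1}{a + 43116}}{112791} = \frac{72593}{-303021} + \frac{\left(4201 + 247\right) \frac{1}{-2603108144 + 43116}}{112791} = 72593 \left(- \frac{1}{303021}\right) + \frac{4448}{-2603065028} \cdot \frac{1}{112791} = - \frac{72593}{303021} + 4448 \left(- \frac{1}{2603065028}\right) \frac{1}{112791} = - \frac{72593}{303021} - \frac{1112}{73400576893287} = - \frac{41305178905049167}{172417955122331163}$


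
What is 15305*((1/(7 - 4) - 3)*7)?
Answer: -857080/3 ≈ -2.8569e+5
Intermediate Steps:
15305*((1/(7 - 4) - 3)*7) = 15305*((1/3 - 3)*7) = 15305*((⅓ - 3)*7) = 15305*(-8/3*7) = 15305*(-56/3) = -857080/3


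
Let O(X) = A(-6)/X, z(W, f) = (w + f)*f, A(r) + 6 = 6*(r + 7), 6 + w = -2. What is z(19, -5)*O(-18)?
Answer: 0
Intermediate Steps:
w = -8 (w = -6 - 2 = -8)
A(r) = 36 + 6*r (A(r) = -6 + 6*(r + 7) = -6 + 6*(7 + r) = -6 + (42 + 6*r) = 36 + 6*r)
z(W, f) = f*(-8 + f) (z(W, f) = (-8 + f)*f = f*(-8 + f))
O(X) = 0 (O(X) = (36 + 6*(-6))/X = (36 - 36)/X = 0/X = 0)
z(19, -5)*O(-18) = -5*(-8 - 5)*0 = -5*(-13)*0 = 65*0 = 0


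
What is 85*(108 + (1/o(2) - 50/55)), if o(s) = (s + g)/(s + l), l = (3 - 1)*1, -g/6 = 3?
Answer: 399585/44 ≈ 9081.5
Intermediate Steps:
g = -18 (g = -6*3 = -18)
l = 2 (l = 2*1 = 2)
o(s) = (-18 + s)/(2 + s) (o(s) = (s - 18)/(s + 2) = (-18 + s)/(2 + s))
85*(108 + (1/o(2) - 50/55)) = 85*(108 + (1/((-18 + 2)/(2 + 2)) - 50/55)) = 85*(108 + (1/(-16/4) - 50*1/55)) = 85*(108 + (1/((1/4)*(-16)) - 10/11)) = 85*(108 + (1/(-4) - 10/11)) = 85*(108 + (1*(-1/4) - 10/11)) = 85*(108 + (-1/4 - 10/11)) = 85*(108 - 51/44) = 85*(4701/44) = 399585/44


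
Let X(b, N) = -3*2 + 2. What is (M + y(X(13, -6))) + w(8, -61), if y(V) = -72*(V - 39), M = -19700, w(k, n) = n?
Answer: -16665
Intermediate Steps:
X(b, N) = -4 (X(b, N) = -6 + 2 = -4)
y(V) = 2808 - 72*V (y(V) = -72*(-39 + V) = 2808 - 72*V)
(M + y(X(13, -6))) + w(8, -61) = (-19700 + (2808 - 72*(-4))) - 61 = (-19700 + (2808 + 288)) - 61 = (-19700 + 3096) - 61 = -16604 - 61 = -16665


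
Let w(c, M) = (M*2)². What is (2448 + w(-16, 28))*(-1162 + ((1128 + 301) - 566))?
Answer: -1669616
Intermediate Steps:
w(c, M) = 4*M² (w(c, M) = (2*M)² = 4*M²)
(2448 + w(-16, 28))*(-1162 + ((1128 + 301) - 566)) = (2448 + 4*28²)*(-1162 + ((1128 + 301) - 566)) = (2448 + 4*784)*(-1162 + (1429 - 566)) = (2448 + 3136)*(-1162 + 863) = 5584*(-299) = -1669616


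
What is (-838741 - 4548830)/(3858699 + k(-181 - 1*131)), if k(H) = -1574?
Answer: -5387571/3857125 ≈ -1.3968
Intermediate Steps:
(-838741 - 4548830)/(3858699 + k(-181 - 1*131)) = (-838741 - 4548830)/(3858699 - 1574) = -5387571/3857125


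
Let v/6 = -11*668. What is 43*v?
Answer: -1895784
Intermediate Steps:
v = -44088 (v = 6*(-11*668) = 6*(-7348) = -44088)
43*v = 43*(-44088) = -1895784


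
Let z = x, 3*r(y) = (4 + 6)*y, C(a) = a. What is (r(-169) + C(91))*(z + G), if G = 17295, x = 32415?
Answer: -23479690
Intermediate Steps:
r(y) = 10*y/3 (r(y) = ((4 + 6)*y)/3 = (10*y)/3 = 10*y/3)
z = 32415
(r(-169) + C(91))*(z + G) = ((10/3)*(-169) + 91)*(32415 + 17295) = (-1690/3 + 91)*49710 = -1417/3*49710 = -23479690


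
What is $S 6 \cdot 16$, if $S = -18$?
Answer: $-1728$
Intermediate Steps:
$S 6 \cdot 16 = \left(-18\right) 6 \cdot 16 = \left(-108\right) 16 = -1728$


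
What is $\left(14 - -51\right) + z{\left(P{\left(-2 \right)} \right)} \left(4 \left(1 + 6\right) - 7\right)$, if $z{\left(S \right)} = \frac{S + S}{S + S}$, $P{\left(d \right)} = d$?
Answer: $86$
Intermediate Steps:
$z{\left(S \right)} = 1$ ($z{\left(S \right)} = \frac{2 S}{2 S} = 2 S \frac{1}{2 S} = 1$)
$\left(14 - -51\right) + z{\left(P{\left(-2 \right)} \right)} \left(4 \left(1 + 6\right) - 7\right) = \left(14 - -51\right) + 1 \left(4 \left(1 + 6\right) - 7\right) = \left(14 + 51\right) + 1 \left(4 \cdot 7 - 7\right) = 65 + 1 \left(28 - 7\right) = 65 + 1 \cdot 21 = 65 + 21 = 86$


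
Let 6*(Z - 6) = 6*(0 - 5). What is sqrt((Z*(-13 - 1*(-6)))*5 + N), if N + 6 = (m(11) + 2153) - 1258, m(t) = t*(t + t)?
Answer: 2*sqrt(274) ≈ 33.106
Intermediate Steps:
m(t) = 2*t**2 (m(t) = t*(2*t) = 2*t**2)
N = 1131 (N = -6 + ((2*11**2 + 2153) - 1258) = -6 + ((2*121 + 2153) - 1258) = -6 + ((242 + 2153) - 1258) = -6 + (2395 - 1258) = -6 + 1137 = 1131)
Z = 1 (Z = 6 + (6*(0 - 5))/6 = 6 + (6*(-5))/6 = 6 + (1/6)*(-30) = 6 - 5 = 1)
sqrt((Z*(-13 - 1*(-6)))*5 + N) = sqrt((1*(-13 - 1*(-6)))*5 + 1131) = sqrt((1*(-13 + 6))*5 + 1131) = sqrt((1*(-7))*5 + 1131) = sqrt(-7*5 + 1131) = sqrt(-35 + 1131) = sqrt(1096) = 2*sqrt(274)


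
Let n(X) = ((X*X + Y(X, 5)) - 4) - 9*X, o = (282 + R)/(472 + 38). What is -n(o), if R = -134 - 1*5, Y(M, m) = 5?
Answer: 375821/260100 ≈ 1.4449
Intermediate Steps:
R = -139 (R = -134 - 5 = -139)
o = 143/510 (o = (282 - 139)/(472 + 38) = 143/510 ≈ 0.28039)
n(X) = 1 + X**2 - 9*X (n(X) = ((X*X + 5) - 4) - 9*X = ((X**2 + 5) - 4) - 9*X = ((5 + X**2) - 4) - 9*X = (1 + X**2) - 9*X = 1 + X**2 - 9*X)
-n(o) = -(1 + (143/510)**2 - 9*143/510) = -(1 + 20449/260100 - 429/170) = -1*(-375821/260100) = 375821/260100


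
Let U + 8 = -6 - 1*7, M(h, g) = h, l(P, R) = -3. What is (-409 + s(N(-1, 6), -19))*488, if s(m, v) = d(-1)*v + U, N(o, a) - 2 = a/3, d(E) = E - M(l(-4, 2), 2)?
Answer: -228384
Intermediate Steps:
U = -21 (U = -8 + (-6 - 1*7) = -8 + (-6 - 7) = -8 - 13 = -21)
d(E) = 3 + E (d(E) = E - 1*(-3) = E + 3 = 3 + E)
N(o, a) = 2 + a/3
s(m, v) = -21 + 2*v (s(m, v) = (3 - 1)*v - 21 = 2*v - 21 = -21 + 2*v)
(-409 + s(N(-1, 6), -19))*488 = (-409 + (-21 + 2*(-19)))*488 = (-409 + (-21 - 38))*488 = (-409 - 59)*488 = -468*488 = -228384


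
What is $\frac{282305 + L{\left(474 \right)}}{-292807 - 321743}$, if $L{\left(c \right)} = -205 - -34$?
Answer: $- \frac{141067}{307275} \approx -0.45909$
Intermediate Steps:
$L{\left(c \right)} = -171$ ($L{\left(c \right)} = -205 + 34 = -171$)
$\frac{282305 + L{\left(474 \right)}}{-292807 - 321743} = \frac{282305 - 171}{-292807 - 321743} = \frac{282134}{-614550} = 282134 \left(- \frac{1}{614550}\right) = - \frac{141067}{307275}$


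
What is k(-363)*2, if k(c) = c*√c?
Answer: -7986*I*√3 ≈ -13832.0*I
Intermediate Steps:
k(c) = c^(3/2)
k(-363)*2 = (-363)^(3/2)*2 = -3993*I*√3*2 = -7986*I*√3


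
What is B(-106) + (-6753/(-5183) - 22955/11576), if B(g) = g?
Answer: -6400634285/59998408 ≈ -106.68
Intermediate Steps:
B(-106) + (-6753/(-5183) - 22955/11576) = -106 + (-6753/(-5183) - 22955/11576) = -106 + (-6753*(-1/5183) - 22955*1/11576) = -106 + (6753/5183 - 22955/11576) = -106 - 40803037/59998408 = -6400634285/59998408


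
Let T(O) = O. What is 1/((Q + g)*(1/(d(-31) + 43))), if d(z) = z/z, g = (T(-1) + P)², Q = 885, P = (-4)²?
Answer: 22/555 ≈ 0.039640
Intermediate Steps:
P = 16
g = 225 (g = (-1 + 16)² = 15² = 225)
d(z) = 1
1/((Q + g)*(1/(d(-31) + 43))) = 1/((885 + 225)*(1/(1 + 43))) = 1/(1110*(1/44)) = (1/1110)*44 = 22/555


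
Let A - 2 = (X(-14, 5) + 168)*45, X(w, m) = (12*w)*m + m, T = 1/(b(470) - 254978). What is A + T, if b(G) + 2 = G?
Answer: -7638608631/254510 ≈ -30013.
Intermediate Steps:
b(G) = -2 + G
T = -1/254510 (T = 1/((-2 + 470) - 254978) = 1/(468 - 254978) = 1/(-254510) = -1/254510 ≈ -3.9291e-6)
X(w, m) = m + 12*m*w (X(w, m) = 12*m*w + m = m + 12*m*w)
A = -30013 (A = 2 + (5*(1 + 12*(-14)) + 168)*45 = 2 + (5*(1 - 168) + 168)*45 = 2 + (5*(-167) + 168)*45 = 2 + (-835 + 168)*45 = 2 - 667*45 = 2 - 30015 = -30013)
A + T = -30013 - 1/254510 = -7638608631/254510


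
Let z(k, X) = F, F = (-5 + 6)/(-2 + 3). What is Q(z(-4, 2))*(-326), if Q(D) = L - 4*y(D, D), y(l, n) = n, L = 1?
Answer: 978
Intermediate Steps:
F = 1 (F = 1/1 = 1*1 = 1)
z(k, X) = 1
Q(D) = 1 - 4*D
Q(z(-4, 2))*(-326) = (1 - 4*1)*(-326) = (1 - 4)*(-326) = -3*(-326) = 978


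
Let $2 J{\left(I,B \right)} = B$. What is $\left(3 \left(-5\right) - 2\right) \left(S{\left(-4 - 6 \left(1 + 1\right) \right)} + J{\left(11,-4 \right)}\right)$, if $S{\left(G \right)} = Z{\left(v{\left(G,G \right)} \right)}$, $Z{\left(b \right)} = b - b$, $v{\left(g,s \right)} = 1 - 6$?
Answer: $34$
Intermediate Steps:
$J{\left(I,B \right)} = \frac{B}{2}$
$v{\left(g,s \right)} = -5$ ($v{\left(g,s \right)} = 1 - 6 = -5$)
$Z{\left(b \right)} = 0$
$S{\left(G \right)} = 0$
$\left(3 \left(-5\right) - 2\right) \left(S{\left(-4 - 6 \left(1 + 1\right) \right)} + J{\left(11,-4 \right)}\right) = \left(3 \left(-5\right) - 2\right) \left(0 + \frac{1}{2} \left(-4\right)\right) = \left(-15 - 2\right) \left(0 - 2\right) = \left(-17\right) \left(-2\right) = 34$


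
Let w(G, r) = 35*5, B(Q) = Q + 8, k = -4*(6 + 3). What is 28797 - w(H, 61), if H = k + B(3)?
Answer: 28622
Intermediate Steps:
k = -36 (k = -4*9 = -36)
B(Q) = 8 + Q
H = -25 (H = -36 + (8 + 3) = -36 + 11 = -25)
w(G, r) = 175
28797 - w(H, 61) = 28797 - 1*175 = 28797 - 175 = 28622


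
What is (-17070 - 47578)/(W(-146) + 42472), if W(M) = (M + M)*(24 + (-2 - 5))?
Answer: -16162/9377 ≈ -1.7236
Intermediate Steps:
W(M) = 34*M (W(M) = (2*M)*(24 - 7) = (2*M)*17 = 34*M)
(-17070 - 47578)/(W(-146) + 42472) = (-17070 - 47578)/(34*(-146) + 42472) = -64648/(-4964 + 42472) = -64648/37508 = -64648*1/37508 = -16162/9377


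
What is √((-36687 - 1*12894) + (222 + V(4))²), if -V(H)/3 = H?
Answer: 3*I*√609 ≈ 74.034*I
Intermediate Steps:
V(H) = -3*H
√((-36687 - 1*12894) + (222 + V(4))²) = √((-36687 - 1*12894) + (222 - 3*4)²) = √((-36687 - 12894) + (222 - 12)²) = √(-49581 + 210²) = √(-49581 + 44100) = √(-5481) = 3*I*√609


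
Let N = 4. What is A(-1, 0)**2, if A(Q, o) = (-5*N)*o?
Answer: 0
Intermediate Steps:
A(Q, o) = -20*o (A(Q, o) = (-5*4)*o = -20*o)
A(-1, 0)**2 = (-20*0)**2 = 0**2 = 0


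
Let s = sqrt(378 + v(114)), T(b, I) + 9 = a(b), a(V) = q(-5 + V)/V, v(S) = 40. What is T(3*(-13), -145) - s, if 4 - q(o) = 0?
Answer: -355/39 - sqrt(418) ≈ -29.548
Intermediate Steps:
q(o) = 4 (q(o) = 4 - 1*0 = 4 + 0 = 4)
a(V) = 4/V
T(b, I) = -9 + 4/b
s = sqrt(418) (s = sqrt(378 + 40) = sqrt(418) ≈ 20.445)
T(3*(-13), -145) - s = (-9 + 4/((3*(-13)))) - sqrt(418) = (-9 + 4/(-39)) - sqrt(418) = (-9 + 4*(-1/39)) - sqrt(418) = (-9 - 4/39) - sqrt(418) = -355/39 - sqrt(418)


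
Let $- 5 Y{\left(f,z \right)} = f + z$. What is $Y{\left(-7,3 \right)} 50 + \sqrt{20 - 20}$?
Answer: $40$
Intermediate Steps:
$Y{\left(f,z \right)} = - \frac{f}{5} - \frac{z}{5}$ ($Y{\left(f,z \right)} = - \frac{f + z}{5} = - \frac{f}{5} - \frac{z}{5}$)
$Y{\left(-7,3 \right)} 50 + \sqrt{20 - 20} = \left(\left(- \frac{1}{5}\right) \left(-7\right) - \frac{3}{5}\right) 50 + \sqrt{20 - 20} = \left(\frac{7}{5} - \frac{3}{5}\right) 50 + \sqrt{0} = \frac{4}{5} \cdot 50 + 0 = 40 + 0 = 40$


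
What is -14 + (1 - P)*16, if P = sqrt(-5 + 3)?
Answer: 2 - 16*I*sqrt(2) ≈ 2.0 - 22.627*I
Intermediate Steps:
P = I*sqrt(2) (P = sqrt(-2) = I*sqrt(2) ≈ 1.4142*I)
-14 + (1 - P)*16 = -14 + (1 - I*sqrt(2))*16 = -14 + (16 - 16*I*sqrt(2)) = 2 - 16*I*sqrt(2)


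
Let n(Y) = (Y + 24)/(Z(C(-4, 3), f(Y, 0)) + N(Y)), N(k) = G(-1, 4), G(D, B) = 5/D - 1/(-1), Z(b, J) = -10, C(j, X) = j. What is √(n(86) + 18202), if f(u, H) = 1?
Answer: 3*√99057/7 ≈ 134.89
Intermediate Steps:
G(D, B) = 1 + 5/D (G(D, B) = 5/D - 1*(-1) = 5/D + 1 = 1 + 5/D)
N(k) = -4 (N(k) = (5 - 1)/(-1) = -1*4 = -4)
n(Y) = -12/7 - Y/14 (n(Y) = (Y + 24)/(-10 - 4) = (24 + Y)/(-14) = (24 + Y)*(-1/14) = -12/7 - Y/14)
√(n(86) + 18202) = √((-12/7 - 1/14*86) + 18202) = √((-12/7 - 43/7) + 18202) = √(-55/7 + 18202) = √(127359/7) = 3*√99057/7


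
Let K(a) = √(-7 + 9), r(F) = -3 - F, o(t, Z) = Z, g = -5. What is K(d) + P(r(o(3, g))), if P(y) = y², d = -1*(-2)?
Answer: 4 + √2 ≈ 5.4142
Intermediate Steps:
d = 2
K(a) = √2
K(d) + P(r(o(3, g))) = √2 + (-3 - 1*(-5))² = √2 + (-3 + 5)² = √2 + 2² = √2 + 4 = 4 + √2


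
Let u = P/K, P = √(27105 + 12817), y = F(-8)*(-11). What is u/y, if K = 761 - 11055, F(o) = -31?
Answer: -√39922/3510254 ≈ -5.6920e-5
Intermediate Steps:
K = -10294
y = 341 (y = -31*(-11) = 341)
P = √39922 ≈ 199.80
u = -√39922/10294 (u = √39922/(-10294) = √39922*(-1/10294) = -√39922/10294 ≈ -0.019410)
u/y = -√39922/10294/341 = -√39922/10294*(1/341) = -√39922/3510254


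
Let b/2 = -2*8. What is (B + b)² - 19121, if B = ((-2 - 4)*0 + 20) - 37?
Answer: -16720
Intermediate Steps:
b = -32 (b = 2*(-2*8) = 2*(-16) = -32)
B = -17 (B = (-6*0 + 20) - 37 = (0 + 20) - 37 = 20 - 37 = -17)
(B + b)² - 19121 = (-17 - 32)² - 19121 = (-49)² - 19121 = 2401 - 19121 = -16720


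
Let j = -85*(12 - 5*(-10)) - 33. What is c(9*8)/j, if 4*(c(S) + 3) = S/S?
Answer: 11/21212 ≈ 0.00051857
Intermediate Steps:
c(S) = -11/4 (c(S) = -3 + (S/S)/4 = -3 + (¼)*1 = -3 + ¼ = -11/4)
j = -5303 (j = -85*(12 + 50) - 33 = -85*62 - 33 = -5270 - 33 = -5303)
c(9*8)/j = -11/4/(-5303) = -11/4*(-1/5303) = 11/21212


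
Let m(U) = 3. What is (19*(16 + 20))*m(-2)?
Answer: 2052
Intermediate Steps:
(19*(16 + 20))*m(-2) = (19*(16 + 20))*3 = (19*36)*3 = 684*3 = 2052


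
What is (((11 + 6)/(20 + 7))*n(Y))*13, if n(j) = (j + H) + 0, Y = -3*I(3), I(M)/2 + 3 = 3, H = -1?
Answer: -221/27 ≈ -8.1852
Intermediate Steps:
I(M) = 0 (I(M) = -6 + 2*3 = -6 + 6 = 0)
Y = 0 (Y = -3*0 = 0)
n(j) = -1 + j (n(j) = (j - 1) + 0 = (-1 + j) + 0 = -1 + j)
(((11 + 6)/(20 + 7))*n(Y))*13 = (((11 + 6)/(20 + 7))*(-1 + 0))*13 = ((17/27)*(-1))*13 = -17/27*13 = -221/27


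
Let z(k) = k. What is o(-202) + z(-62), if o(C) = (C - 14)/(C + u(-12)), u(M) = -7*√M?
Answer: 2*(-217*√3 + 3077*I)/(-101*I + 7*√3) ≈ -60.946 - 0.12654*I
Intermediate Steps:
o(C) = (-14 + C)/(C - 14*I*√3) (o(C) = (C - 14)/(C - 14*I*√3) = (-14 + C)/(C - 14*I*√3))
o(-202) + z(-62) = (-14 - 202)/(-202 - 14*I*√3) - 62 = -216/(-202 - 14*I*√3) - 62 = -62 - 216/(-202 - 14*I*√3)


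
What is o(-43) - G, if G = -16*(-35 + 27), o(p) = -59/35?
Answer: -4539/35 ≈ -129.69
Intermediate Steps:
o(p) = -59/35 (o(p) = -59*1/35 = -59/35)
G = 128 (G = -16*(-8) = 128)
o(-43) - G = -59/35 - 1*128 = -59/35 - 128 = -4539/35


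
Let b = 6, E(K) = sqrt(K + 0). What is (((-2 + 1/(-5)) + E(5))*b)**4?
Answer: 156836736/625 - 14027904*sqrt(5)/125 ≈ 0.0021933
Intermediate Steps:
E(K) = sqrt(K)
(((-2 + 1/(-5)) + E(5))*b)**4 = (((-2 + 1/(-5)) + sqrt(5))*6)**4 = (((-2 - 1/5) + sqrt(5))*6)**4 = ((-11/5 + sqrt(5))*6)**4 = (-66/5 + 6*sqrt(5))**4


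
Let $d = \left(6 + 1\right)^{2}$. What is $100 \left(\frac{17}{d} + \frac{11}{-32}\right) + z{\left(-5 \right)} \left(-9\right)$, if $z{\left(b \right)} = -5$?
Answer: $\frac{17765}{392} \approx 45.319$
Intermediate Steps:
$d = 49$ ($d = 7^{2} = 49$)
$100 \left(\frac{17}{d} + \frac{11}{-32}\right) + z{\left(-5 \right)} \left(-9\right) = 100 \left(\frac{17}{49} + \frac{11}{-32}\right) - -45 = 100 \left(17 \cdot \frac{1}{49} + 11 \left(- \frac{1}{32}\right)\right) + 45 = 100 \left(\frac{17}{49} - \frac{11}{32}\right) + 45 = 100 \cdot \frac{5}{1568} + 45 = \frac{125}{392} + 45 = \frac{17765}{392}$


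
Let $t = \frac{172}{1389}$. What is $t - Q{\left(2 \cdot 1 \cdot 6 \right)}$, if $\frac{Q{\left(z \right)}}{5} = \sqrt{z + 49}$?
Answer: $\frac{172}{1389} - 5 \sqrt{61} \approx -38.927$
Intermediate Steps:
$Q{\left(z \right)} = 5 \sqrt{49 + z}$ ($Q{\left(z \right)} = 5 \sqrt{z + 49} = 5 \sqrt{49 + z}$)
$t = \frac{172}{1389}$ ($t = 172 \cdot \frac{1}{1389} = \frac{172}{1389} \approx 0.12383$)
$t - Q{\left(2 \cdot 1 \cdot 6 \right)} = \frac{172}{1389} - 5 \sqrt{49 + 2 \cdot 1 \cdot 6} = \frac{172}{1389} - 5 \sqrt{49 + 2 \cdot 6} = \frac{172}{1389} - 5 \sqrt{49 + 12} = \frac{172}{1389} - 5 \sqrt{61}$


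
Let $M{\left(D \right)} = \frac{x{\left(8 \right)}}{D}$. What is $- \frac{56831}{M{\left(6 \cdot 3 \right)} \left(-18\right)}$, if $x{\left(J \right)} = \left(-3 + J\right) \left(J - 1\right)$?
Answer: $\frac{56831}{35} \approx 1623.7$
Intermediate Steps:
$x{\left(J \right)} = \left(-1 + J\right) \left(-3 + J\right)$ ($x{\left(J \right)} = \left(-3 + J\right) \left(-1 + J\right) = \left(-1 + J\right) \left(-3 + J\right)$)
$M{\left(D \right)} = \frac{35}{D}$ ($M{\left(D \right)} = \frac{3 + 8^{2} - 32}{D} = \frac{3 + 64 - 32}{D} = \frac{35}{D}$)
$- \frac{56831}{M{\left(6 \cdot 3 \right)} \left(-18\right)} = - \frac{56831}{\frac{35}{6 \cdot 3} \left(-18\right)} = - \frac{56831}{\frac{35}{18} \left(-18\right)} = - \frac{56831}{-35} = \left(-56831\right) \left(- \frac{1}{35}\right) = \frac{56831}{35}$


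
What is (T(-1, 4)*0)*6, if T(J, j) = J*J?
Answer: 0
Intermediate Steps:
T(J, j) = J²
(T(-1, 4)*0)*6 = ((-1)²*0)*6 = (1*0)*6 = 0*6 = 0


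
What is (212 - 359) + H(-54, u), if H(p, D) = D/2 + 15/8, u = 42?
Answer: -993/8 ≈ -124.13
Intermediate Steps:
H(p, D) = 15/8 + D/2 (H(p, D) = D*(1/2) + 15*(1/8) = D/2 + 15/8 = 15/8 + D/2)
(212 - 359) + H(-54, u) = (212 - 359) + (15/8 + (1/2)*42) = -147 + (15/8 + 21) = -147 + 183/8 = -993/8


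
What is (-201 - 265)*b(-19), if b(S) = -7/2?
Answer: 1631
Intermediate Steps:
b(S) = -7/2 (b(S) = -7*½ = -7/2)
(-201 - 265)*b(-19) = (-201 - 265)*(-7/2) = -466*(-7/2) = 1631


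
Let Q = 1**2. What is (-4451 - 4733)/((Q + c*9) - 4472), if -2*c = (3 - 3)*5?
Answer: 9184/4471 ≈ 2.0541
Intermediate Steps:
Q = 1
c = 0 (c = -(3 - 3)*5/2 = -0*5 = -1/2*0 = 0)
(-4451 - 4733)/((Q + c*9) - 4472) = (-4451 - 4733)/((1 + 0*9) - 4472) = -9184/((1 + 0) - 4472) = -9184/(1 - 4472) = -9184/(-4471) = -9184*(-1/4471) = 9184/4471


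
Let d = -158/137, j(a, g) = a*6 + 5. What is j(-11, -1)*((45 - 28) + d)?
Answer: -132431/137 ≈ -966.65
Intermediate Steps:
j(a, g) = 5 + 6*a (j(a, g) = 6*a + 5 = 5 + 6*a)
d = -158/137 (d = -158*1/137 = -158/137 ≈ -1.1533)
j(-11, -1)*((45 - 28) + d) = (5 + 6*(-11))*((45 - 28) - 158/137) = (5 - 66)*(17 - 158/137) = -61*2171/137 = -132431/137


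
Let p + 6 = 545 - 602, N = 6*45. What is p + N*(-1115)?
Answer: -301113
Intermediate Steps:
N = 270
p = -63 (p = -6 + (545 - 602) = -6 - 57 = -63)
p + N*(-1115) = -63 + 270*(-1115) = -63 - 301050 = -301113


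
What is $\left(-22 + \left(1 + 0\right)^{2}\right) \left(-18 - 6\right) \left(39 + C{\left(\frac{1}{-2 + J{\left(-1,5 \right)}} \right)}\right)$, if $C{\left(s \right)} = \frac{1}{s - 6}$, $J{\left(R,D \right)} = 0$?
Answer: $\frac{254520}{13} \approx 19578.0$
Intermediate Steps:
$C{\left(s \right)} = \frac{1}{-6 + s}$
$\left(-22 + \left(1 + 0\right)^{2}\right) \left(-18 - 6\right) \left(39 + C{\left(\frac{1}{-2 + J{\left(-1,5 \right)}} \right)}\right) = \left(-22 + \left(1 + 0\right)^{2}\right) \left(-18 - 6\right) \left(39 + \frac{1}{-6 + \frac{1}{-2 + 0}}\right) = \left(-22 + 1^{2}\right) \left(-24\right) \left(39 + \frac{1}{-6 + \frac{1}{-2}}\right) = \left(-22 + 1\right) \left(-24\right) \left(39 + \frac{1}{-6 - \frac{1}{2}}\right) = \left(-21\right) \left(-24\right) \left(39 + \frac{1}{- \frac{13}{2}}\right) = 504 \left(39 - \frac{2}{13}\right) = 504 \cdot \frac{505}{13} = \frac{254520}{13}$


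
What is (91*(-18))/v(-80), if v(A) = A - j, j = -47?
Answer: 546/11 ≈ 49.636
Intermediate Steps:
v(A) = 47 + A (v(A) = A - 1*(-47) = A + 47 = 47 + A)
(91*(-18))/v(-80) = (91*(-18))/(47 - 80) = -1638/(-33) = -1638*(-1/33) = 546/11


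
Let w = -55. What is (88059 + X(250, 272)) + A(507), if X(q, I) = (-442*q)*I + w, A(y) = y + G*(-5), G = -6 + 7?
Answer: -29967494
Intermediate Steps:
G = 1
A(y) = -5 + y (A(y) = y + 1*(-5) = y - 5 = -5 + y)
X(q, I) = -55 - 442*I*q (X(q, I) = (-442*q)*I - 55 = -442*I*q - 55 = -55 - 442*I*q)
(88059 + X(250, 272)) + A(507) = (88059 + (-55 - 442*272*250)) + (-5 + 507) = (88059 + (-55 - 30056000)) + 502 = (88059 - 30056055) + 502 = -29967996 + 502 = -29967494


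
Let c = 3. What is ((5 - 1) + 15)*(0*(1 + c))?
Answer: 0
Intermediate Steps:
((5 - 1) + 15)*(0*(1 + c)) = ((5 - 1) + 15)*(0*(1 + 3)) = (4 + 15)*(0*4) = 19*0 = 0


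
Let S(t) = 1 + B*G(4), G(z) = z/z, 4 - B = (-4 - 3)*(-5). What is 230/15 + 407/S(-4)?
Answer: 53/30 ≈ 1.7667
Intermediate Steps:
B = -31 (B = 4 - (-4 - 3)*(-5) = 4 - (-7)*(-5) = 4 - 1*35 = 4 - 35 = -31)
G(z) = 1
S(t) = -30 (S(t) = 1 - 31*1 = 1 - 31 = -30)
230/15 + 407/S(-4) = 230/15 + 407/(-30) = 230*(1/15) + 407*(-1/30) = 46/3 - 407/30 = 53/30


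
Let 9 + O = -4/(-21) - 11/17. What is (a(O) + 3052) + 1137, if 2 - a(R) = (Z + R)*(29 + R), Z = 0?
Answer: 557693111/127449 ≈ 4375.8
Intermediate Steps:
O = -3376/357 (O = -9 + (-4/(-21) - 11/17) = -9 + (-4*(-1/21) - 11*1/17) = -9 + (4/21 - 11/17) = -9 - 163/357 = -3376/357 ≈ -9.4566)
a(R) = 2 - R*(29 + R) (a(R) = 2 - (0 + R)*(29 + R) = 2 - R*(29 + R))
(a(O) + 3052) + 1137 = ((2 - (-3376/357)² - 29*(-3376/357)) + 3052) + 1137 = ((2 - 1*11397376/127449 + 97904/357) + 3052) + 1137 = ((2 - 11397376/127449 + 97904/357) + 3052) + 1137 = (23809250/127449 + 3052) + 1137 = 412783598/127449 + 1137 = 557693111/127449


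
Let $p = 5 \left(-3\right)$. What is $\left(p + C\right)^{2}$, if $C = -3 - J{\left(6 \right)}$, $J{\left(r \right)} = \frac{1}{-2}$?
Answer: $\frac{1225}{4} \approx 306.25$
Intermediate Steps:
$J{\left(r \right)} = - \frac{1}{2}$
$C = - \frac{5}{2}$ ($C = -3 - - \frac{1}{2} = -3 + \frac{1}{2} = - \frac{5}{2} \approx -2.5$)
$p = -15$
$\left(p + C\right)^{2} = \left(-15 - \frac{5}{2}\right)^{2} = \left(- \frac{35}{2}\right)^{2} = \frac{1225}{4}$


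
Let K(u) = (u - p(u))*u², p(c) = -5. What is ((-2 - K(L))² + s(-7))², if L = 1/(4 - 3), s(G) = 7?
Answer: 5041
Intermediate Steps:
L = 1 (L = 1/1 = 1)
K(u) = u²*(5 + u) (K(u) = (u - 1*(-5))*u² = (u + 5)*u² = (5 + u)*u² = u²*(5 + u))
((-2 - K(L))² + s(-7))² = ((-2 - 1²*(5 + 1))² + 7)² = ((-2 - 6)² + 7)² = ((-8)² + 7)² = (64 + 7)² = 71² = 5041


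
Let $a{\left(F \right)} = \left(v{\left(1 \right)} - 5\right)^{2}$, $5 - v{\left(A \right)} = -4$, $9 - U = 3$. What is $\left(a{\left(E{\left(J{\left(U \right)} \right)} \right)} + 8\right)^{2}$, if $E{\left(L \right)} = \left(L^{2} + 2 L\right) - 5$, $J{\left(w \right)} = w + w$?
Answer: $576$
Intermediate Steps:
$U = 6$ ($U = 9 - 3 = 6$)
$v{\left(A \right)} = 9$ ($v{\left(A \right)} = 5 - -4 = 5 + 4 = 9$)
$J{\left(w \right)} = 2 w$
$E{\left(L \right)} = -5 + L^{2} + 2 L$
$a{\left(F \right)} = 16$ ($a{\left(F \right)} = \left(9 - 5\right)^{2} = 4^{2} = 16$)
$\left(a{\left(E{\left(J{\left(U \right)} \right)} \right)} + 8\right)^{2} = \left(16 + 8\right)^{2} = 24^{2} = 576$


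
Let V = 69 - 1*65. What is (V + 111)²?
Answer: 13225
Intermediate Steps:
V = 4 (V = 69 - 65 = 4)
(V + 111)² = (4 + 111)² = 115² = 13225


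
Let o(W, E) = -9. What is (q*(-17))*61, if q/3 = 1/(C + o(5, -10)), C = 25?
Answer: -3111/16 ≈ -194.44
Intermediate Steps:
q = 3/16 (q = 3/(25 - 9) = 3/16 ≈ 0.18750)
(q*(-17))*61 = ((3/16)*(-17))*61 = -51/16*61 = -3111/16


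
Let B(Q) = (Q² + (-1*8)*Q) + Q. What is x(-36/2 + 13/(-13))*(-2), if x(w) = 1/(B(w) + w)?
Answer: -2/475 ≈ -0.0042105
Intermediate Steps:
B(Q) = Q² - 7*Q (B(Q) = (Q² - 8*Q) + Q = Q² - 7*Q)
x(w) = 1/(w + w*(-7 + w)) (x(w) = 1/(w*(-7 + w) + w) = 1/(w + w*(-7 + w)))
x(-36/2 + 13/(-13))*(-2) = (1/((-36/2 + 13/(-13))*(-6 + (-36/2 + 13/(-13)))))*(-2) = (1/((-36*½ + 13*(-1/13))*(-6 + (-36*½ + 13*(-1/13)))))*(-2) = (1/((-18 - 1)*(-6 + (-18 - 1))))*(-2) = (1/((-19)*(-6 - 19)))*(-2) = -1/19/(-25)*(-2) = -1/19*(-1/25)*(-2) = (1/475)*(-2) = -2/475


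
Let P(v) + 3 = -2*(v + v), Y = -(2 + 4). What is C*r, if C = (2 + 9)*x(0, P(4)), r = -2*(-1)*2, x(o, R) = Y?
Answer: -264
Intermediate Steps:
Y = -6 (Y = -1*6 = -6)
P(v) = -3 - 4*v (P(v) = -3 - 2*(v + v) = -3 - 4*v)
x(o, R) = -6
r = 4 (r = 2*2 = 4)
C = -66 (C = (2 + 9)*(-6) = 11*(-6) = -66)
C*r = -66*4 = -264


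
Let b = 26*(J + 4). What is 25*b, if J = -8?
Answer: -2600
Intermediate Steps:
b = -104 (b = 26*(-8 + 4) = 26*(-4) = -104)
25*b = 25*(-104) = -2600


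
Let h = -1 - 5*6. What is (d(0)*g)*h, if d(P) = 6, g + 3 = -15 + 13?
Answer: 930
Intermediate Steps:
g = -5 (g = -3 + (-15 + 13) = -3 - 2 = -5)
h = -31 (h = -1 - 30 = -31)
(d(0)*g)*h = (6*(-5))*(-31) = -30*(-31) = 930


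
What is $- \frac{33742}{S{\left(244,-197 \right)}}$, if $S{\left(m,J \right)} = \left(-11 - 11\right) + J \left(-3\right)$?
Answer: $- \frac{33742}{569} \approx -59.301$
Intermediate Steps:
$S{\left(m,J \right)} = -22 - 3 J$
$- \frac{33742}{S{\left(244,-197 \right)}} = - \frac{33742}{-22 - -591} = - \frac{33742}{-22 + 591} = - \frac{33742}{569}$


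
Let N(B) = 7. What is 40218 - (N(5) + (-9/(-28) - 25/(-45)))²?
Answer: 2550063647/63504 ≈ 40156.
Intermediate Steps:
40218 - (N(5) + (-9/(-28) - 25/(-45)))² = 40218 - (7 + (-9/(-28) - 25/(-45)))² = 40218 - (7 + (-9*(-1/28) - 25*(-1/45)))² = 40218 - (7 + (9/28 + 5/9))² = 40218 - (7 + 221/252)² = 40218 - (1985/252)² = 40218 - 1*3940225/63504 = 40218 - 3940225/63504 = 2550063647/63504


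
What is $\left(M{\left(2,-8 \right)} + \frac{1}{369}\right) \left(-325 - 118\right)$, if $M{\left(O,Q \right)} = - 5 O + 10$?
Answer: $- \frac{443}{369} \approx -1.2005$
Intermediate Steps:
$M{\left(O,Q \right)} = 10 - 5 O$
$\left(M{\left(2,-8 \right)} + \frac{1}{369}\right) \left(-325 - 118\right) = \left(\left(10 - 10\right) + \frac{1}{369}\right) \left(-325 - 118\right) = \left(\left(10 - 10\right) + \frac{1}{369}\right) \left(-443\right) = \left(0 + \frac{1}{369}\right) \left(-443\right) = \frac{1}{369} \left(-443\right) = - \frac{443}{369}$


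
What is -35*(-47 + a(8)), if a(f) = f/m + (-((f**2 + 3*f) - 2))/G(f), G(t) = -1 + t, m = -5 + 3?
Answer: 2215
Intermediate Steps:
m = -2
a(f) = -f/2 + (2 - f**2 - 3*f)/(-1 + f) (a(f) = f/(-2) + (-((f**2 + 3*f) - 2))/(-1 + f) = f*(-1/2) + (-(-2 + f**2 + 3*f))/(-1 + f) = -f/2 + (2 - f**2 - 3*f)/(-1 + f))
-35*(-47 + a(8)) = -35*(-47 + (4 - 5*8 - 3*8**2)/(2*(-1 + 8))) = -35*(-47 + (1/2)*(4 - 40 - 3*64)/7) = -35*(-47 + (1/2)*(1/7)*(4 - 40 - 192)) = -35*(-47 + (1/2)*(1/7)*(-228)) = -35*(-47 - 114/7) = -35*(-443/7) = 2215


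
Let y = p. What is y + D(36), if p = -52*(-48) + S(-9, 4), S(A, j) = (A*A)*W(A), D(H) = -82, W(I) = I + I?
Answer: 956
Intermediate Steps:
W(I) = 2*I
S(A, j) = 2*A**3 (S(A, j) = (A*A)*(2*A) = A**2*(2*A) = 2*A**3)
p = 1038 (p = -52*(-48) + 2*(-9)**3 = 2496 + 2*(-729) = 2496 - 1458 = 1038)
y = 1038
y + D(36) = 1038 - 82 = 956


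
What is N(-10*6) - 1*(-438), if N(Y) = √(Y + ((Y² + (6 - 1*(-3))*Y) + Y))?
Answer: 438 + 14*√15 ≈ 492.22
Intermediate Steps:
N(Y) = √(Y² + 11*Y) (N(Y) = √(Y + ((Y² + (6 + 3)*Y) + Y)) = √(Y + ((Y² + 9*Y) + Y)) = √(Y + (Y² + 10*Y)) = √(Y² + 11*Y))
N(-10*6) - 1*(-438) = √((-10*6)*(11 - 10*6)) - 1*(-438) = √(-60*(11 - 60)) + 438 = √(-60*(-49)) + 438 = √2940 + 438 = 14*√15 + 438 = 438 + 14*√15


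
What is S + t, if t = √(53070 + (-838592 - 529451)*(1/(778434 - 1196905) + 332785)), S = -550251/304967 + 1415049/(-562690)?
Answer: -57012614121/13200144710 + 12*I*√553645381939120408853/418471 ≈ -4.3191 + 6.7473e+5*I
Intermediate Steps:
S = -57012614121/13200144710 (S = -550251*1/304967 + 1415049*(-1/562690) = -42327/23459 - 1415049/562690 = -57012614121/13200144710 ≈ -4.3191)
t = 12*I*√553645381939120408853/418471 (t = √(53070 - 1368043*(1/(-418471) + 332785)) = √(53070 - 1368043*(-1/418471 + 332785)) = √(53070 - 1368043*139260871734/418471) = √(53070 - 190514860749596562/418471) = √(-190514838541340592/418471) = 12*I*√553645381939120408853/418471 ≈ 6.7473e+5*I)
S + t = -57012614121/13200144710 + 12*I*√553645381939120408853/418471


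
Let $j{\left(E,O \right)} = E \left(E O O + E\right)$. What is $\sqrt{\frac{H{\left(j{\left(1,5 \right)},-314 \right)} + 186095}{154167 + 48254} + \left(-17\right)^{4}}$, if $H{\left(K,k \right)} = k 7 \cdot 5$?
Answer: $\frac{\sqrt{3422246718038766}}{202421} \approx 289.0$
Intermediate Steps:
$j{\left(E,O \right)} = E \left(E + E O^{2}\right)$ ($j{\left(E,O \right)} = E \left(E O^{2} + E\right) = E \left(E + E O^{2}\right)$)
$H{\left(K,k \right)} = 35 k$ ($H{\left(K,k \right)} = 7 k 5 = 35 k$)
$\sqrt{\frac{H{\left(j{\left(1,5 \right)},-314 \right)} + 186095}{154167 + 48254} + \left(-17\right)^{4}} = \sqrt{\frac{35 \left(-314\right) + 186095}{154167 + 48254} + \left(-17\right)^{4}} = \sqrt{\frac{-10990 + 186095}{202421} + 83521} = \sqrt{175105 \cdot \frac{1}{202421} + 83521} = \sqrt{\frac{175105}{202421} + 83521} = \sqrt{\frac{16906579446}{202421}} = \frac{\sqrt{3422246718038766}}{202421}$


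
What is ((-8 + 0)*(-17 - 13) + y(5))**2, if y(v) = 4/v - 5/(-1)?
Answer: 1510441/25 ≈ 60418.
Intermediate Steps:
y(v) = 5 + 4/v (y(v) = 4/v - 5*(-1) = 4/v + 5 = 5 + 4/v)
((-8 + 0)*(-17 - 13) + y(5))**2 = ((-8 + 0)*(-17 - 13) + (5 + 4/5))**2 = (-8*(-30) + (5 + 4*(1/5)))**2 = (240 + (5 + 4/5))**2 = (240 + 29/5)**2 = (1229/5)**2 = 1510441/25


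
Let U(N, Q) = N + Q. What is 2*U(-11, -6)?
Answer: -34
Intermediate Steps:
2*U(-11, -6) = 2*(-11 - 6) = 2*(-17) = -34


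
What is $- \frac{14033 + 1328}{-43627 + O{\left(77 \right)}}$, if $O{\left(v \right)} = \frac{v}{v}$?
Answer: $\frac{15361}{43626} \approx 0.35211$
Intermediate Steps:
$O{\left(v \right)} = 1$
$- \frac{14033 + 1328}{-43627 + O{\left(77 \right)}} = - \frac{14033 + 1328}{-43627 + 1} = - \frac{15361}{-43626} = - \frac{15361 \left(-1\right)}{43626} = \left(-1\right) \left(- \frac{15361}{43626}\right) = \frac{15361}{43626}$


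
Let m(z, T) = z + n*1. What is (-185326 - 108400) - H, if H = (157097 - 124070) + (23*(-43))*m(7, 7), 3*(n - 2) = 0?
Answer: -317852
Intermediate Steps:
n = 2 (n = 2 + (⅓)*0 = 2 + 0 = 2)
m(z, T) = 2 + z (m(z, T) = z + 2*1 = z + 2 = 2 + z)
H = 24126 (H = (157097 - 124070) + (23*(-43))*(2 + 7) = 33027 - 989*9 = 33027 - 8901 = 24126)
(-185326 - 108400) - H = (-185326 - 108400) - 1*24126 = -293726 - 24126 = -317852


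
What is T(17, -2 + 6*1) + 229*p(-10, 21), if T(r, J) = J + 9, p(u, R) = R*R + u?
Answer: 98712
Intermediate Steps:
p(u, R) = u + R² (p(u, R) = R² + u = u + R²)
T(r, J) = 9 + J
T(17, -2 + 6*1) + 229*p(-10, 21) = (9 + (-2 + 6*1)) + 229*(-10 + 21²) = (9 + (-2 + 6)) + 229*(-10 + 441) = (9 + 4) + 229*431 = 13 + 98699 = 98712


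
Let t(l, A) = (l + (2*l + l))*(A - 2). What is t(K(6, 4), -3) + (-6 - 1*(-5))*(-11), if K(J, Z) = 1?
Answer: -9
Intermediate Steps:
t(l, A) = 4*l*(-2 + A) (t(l, A) = (l + 3*l)*(-2 + A) = (4*l)*(-2 + A) = 4*l*(-2 + A))
t(K(6, 4), -3) + (-6 - 1*(-5))*(-11) = 4*1*(-2 - 3) + (-6 - 1*(-5))*(-11) = 4*1*(-5) + (-6 + 5)*(-11) = -20 - 1*(-11) = -20 + 11 = -9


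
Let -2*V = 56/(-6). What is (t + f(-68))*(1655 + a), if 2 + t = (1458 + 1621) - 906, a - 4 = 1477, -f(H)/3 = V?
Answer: 6764352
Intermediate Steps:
V = 14/3 (V = -28/(-6) = -28*(-1)/6 = -½*(-28/3) = 14/3 ≈ 4.6667)
f(H) = -14 (f(H) = -3*14/3 = -14)
a = 1481 (a = 4 + 1477 = 1481)
t = 2171 (t = -2 + ((1458 + 1621) - 906) = -2 + (3079 - 906) = -2 + 2173 = 2171)
(t + f(-68))*(1655 + a) = (2171 - 14)*(1655 + 1481) = 2157*3136 = 6764352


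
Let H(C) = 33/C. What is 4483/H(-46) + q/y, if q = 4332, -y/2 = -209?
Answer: -18716/3 ≈ -6238.7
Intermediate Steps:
y = 418 (y = -2*(-209) = 418)
4483/H(-46) + q/y = 4483/((33/(-46))) + 4332/418 = 4483/((33*(-1/46))) + 4332*(1/418) = 4483/(-33/46) + 114/11 = 4483*(-46/33) + 114/11 = -206218/33 + 114/11 = -18716/3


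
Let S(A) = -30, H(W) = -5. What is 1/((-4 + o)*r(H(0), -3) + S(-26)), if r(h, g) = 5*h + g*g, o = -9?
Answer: 1/178 ≈ 0.0056180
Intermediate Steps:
r(h, g) = g² + 5*h (r(h, g) = 5*h + g² = g² + 5*h)
1/((-4 + o)*r(H(0), -3) + S(-26)) = 1/((-4 - 9)*((-3)² + 5*(-5)) - 30) = 1/(-13*(9 - 25) - 30) = 1/(-13*(-16) - 30) = 1/(208 - 30) = 1/178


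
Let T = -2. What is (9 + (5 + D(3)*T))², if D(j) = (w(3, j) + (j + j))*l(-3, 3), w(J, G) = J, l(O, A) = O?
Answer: 4624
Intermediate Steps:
D(j) = -9 - 6*j (D(j) = (3 + (j + j))*(-3) = (3 + 2*j)*(-3) = -9 - 6*j)
(9 + (5 + D(3)*T))² = (9 + (5 + (-9 - 6*3)*(-2)))² = (9 + (5 + (-9 - 18)*(-2)))² = (9 + (5 - 27*(-2)))² = (9 + (5 + 54))² = (9 + 59)² = 68² = 4624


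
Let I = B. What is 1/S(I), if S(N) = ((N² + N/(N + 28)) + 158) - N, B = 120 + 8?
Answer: 39/640178 ≈ 6.0921e-5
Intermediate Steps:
B = 128
I = 128
S(N) = 158 + N² - N + N/(28 + N) (S(N) = ((N² + N/(28 + N)) + 158) - N = (158 + N² + N/(28 + N)) - N = 158 + N² - N + N/(28 + N))
1/S(I) = 1/((4424 + 128³ + 27*128² + 131*128)/(28 + 128)) = 1/((4424 + 2097152 + 27*16384 + 16768)/156) = 1/((4424 + 2097152 + 442368 + 16768)/156) = 1/((1/156)*2560712) = 1/(640178/39) = 39/640178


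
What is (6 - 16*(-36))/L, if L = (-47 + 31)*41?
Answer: -291/328 ≈ -0.88720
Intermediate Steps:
L = -656 (L = -16*41 = -656)
(6 - 16*(-36))/L = (6 - 16*(-36))/(-656) = (6 + 576)*(-1/656) = 582*(-1/656) = -291/328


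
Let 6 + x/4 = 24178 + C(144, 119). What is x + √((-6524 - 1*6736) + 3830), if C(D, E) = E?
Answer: 97164 + I*√9430 ≈ 97164.0 + 97.108*I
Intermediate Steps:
x = 97164 (x = -24 + 4*(24178 + 119) = -24 + 4*24297 = -24 + 97188 = 97164)
x + √((-6524 - 1*6736) + 3830) = 97164 + √((-6524 - 1*6736) + 3830) = 97164 + √((-6524 - 6736) + 3830) = 97164 + √(-13260 + 3830) = 97164 + √(-9430) = 97164 + I*√9430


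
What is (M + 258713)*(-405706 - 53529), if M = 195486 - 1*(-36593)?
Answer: -225388864120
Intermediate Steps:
M = 232079 (M = 195486 + 36593 = 232079)
(M + 258713)*(-405706 - 53529) = (232079 + 258713)*(-405706 - 53529) = 490792*(-459235) = -225388864120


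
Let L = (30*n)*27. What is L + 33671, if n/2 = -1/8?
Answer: 66937/2 ≈ 33469.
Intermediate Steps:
n = -¼ (n = 2*(-1/8) = 2*(-1*⅛) = 2*(-⅛) = -¼ ≈ -0.25000)
L = -405/2 (L = (30*(-¼))*27 = -15/2*27 = -405/2 ≈ -202.50)
L + 33671 = -405/2 + 33671 = 66937/2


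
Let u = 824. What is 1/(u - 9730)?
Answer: -1/8906 ≈ -0.00011228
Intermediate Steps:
1/(u - 9730) = 1/(824 - 9730) = 1/(-8906) = -1/8906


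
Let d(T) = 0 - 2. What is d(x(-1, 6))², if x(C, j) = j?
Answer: 4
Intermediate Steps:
d(T) = -2
d(x(-1, 6))² = (-2)² = 4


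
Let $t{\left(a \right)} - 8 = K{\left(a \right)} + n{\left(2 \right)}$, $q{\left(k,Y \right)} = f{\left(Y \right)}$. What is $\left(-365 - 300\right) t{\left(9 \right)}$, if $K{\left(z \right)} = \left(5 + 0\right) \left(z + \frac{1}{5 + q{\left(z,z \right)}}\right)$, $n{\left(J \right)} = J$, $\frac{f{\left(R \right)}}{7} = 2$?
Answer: $-36750$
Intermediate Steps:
$f{\left(R \right)} = 14$ ($f{\left(R \right)} = 7 \cdot 2 = 14$)
$q{\left(k,Y \right)} = 14$
$K{\left(z \right)} = \frac{5}{19} + 5 z$ ($K{\left(z \right)} = \left(5 + 0\right) \left(z + \frac{1}{5 + 14}\right) = 5 \left(z + \frac{1}{19}\right) = 5 \left(\frac{1}{19} + z\right) = \frac{5}{19} + 5 z$)
$t{\left(a \right)} = \frac{195}{19} + 5 a$ ($t{\left(a \right)} = 8 + \left(\left(\frac{5}{19} + 5 a\right) + 2\right) = 8 + \left(\frac{43}{19} + 5 a\right) = \frac{195}{19} + 5 a$)
$\left(-365 - 300\right) t{\left(9 \right)} = \left(-365 - 300\right) \left(\frac{195}{19} + 5 \cdot 9\right) = - 665 \left(\frac{195}{19} + 45\right) = \left(-665\right) \frac{1050}{19} = -36750$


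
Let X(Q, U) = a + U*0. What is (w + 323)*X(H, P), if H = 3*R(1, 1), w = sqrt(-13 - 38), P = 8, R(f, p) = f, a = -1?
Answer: -323 - I*sqrt(51) ≈ -323.0 - 7.1414*I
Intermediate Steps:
w = I*sqrt(51) (w = sqrt(-51) = I*sqrt(51) ≈ 7.1414*I)
H = 3 (H = 3*1 = 3)
X(Q, U) = -1 (X(Q, U) = -1 + U*0 = -1 + 0 = -1)
(w + 323)*X(H, P) = (I*sqrt(51) + 323)*(-1) = (323 + I*sqrt(51))*(-1) = -323 - I*sqrt(51)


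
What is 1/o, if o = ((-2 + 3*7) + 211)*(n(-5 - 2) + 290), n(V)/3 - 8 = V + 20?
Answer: 1/81190 ≈ 1.2317e-5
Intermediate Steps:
n(V) = 84 + 3*V (n(V) = 24 + 3*(V + 20) = 24 + 3*(20 + V) = 24 + (60 + 3*V) = 84 + 3*V)
o = 81190 (o = ((-2 + 3*7) + 211)*((84 + 3*(-5 - 2)) + 290) = ((-2 + 21) + 211)*((84 + 3*(-7)) + 290) = (19 + 211)*((84 - 21) + 290) = 230*(63 + 290) = 230*353 = 81190)
1/o = 1/81190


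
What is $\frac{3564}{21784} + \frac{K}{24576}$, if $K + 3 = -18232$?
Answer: $- \frac{38705297}{66920448} \approx -0.57838$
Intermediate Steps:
$K = -18235$ ($K = -3 - 18232 = -18235$)
$\frac{3564}{21784} + \frac{K}{24576} = \frac{3564}{21784} - \frac{18235}{24576} = 3564 \cdot \frac{1}{21784} - \frac{18235}{24576} = \frac{891}{5446} - \frac{18235}{24576} = - \frac{38705297}{66920448}$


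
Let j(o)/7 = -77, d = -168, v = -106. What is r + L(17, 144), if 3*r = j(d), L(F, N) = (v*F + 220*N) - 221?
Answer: 88432/3 ≈ 29477.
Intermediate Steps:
L(F, N) = -221 - 106*F + 220*N (L(F, N) = (-106*F + 220*N) - 221 = -221 - 106*F + 220*N)
j(o) = -539 (j(o) = 7*(-77) = -539)
r = -539/3 (r = (⅓)*(-539) = -539/3 ≈ -179.67)
r + L(17, 144) = -539/3 + (-221 - 106*17 + 220*144) = -539/3 + (-221 - 1802 + 31680) = -539/3 + 29657 = 88432/3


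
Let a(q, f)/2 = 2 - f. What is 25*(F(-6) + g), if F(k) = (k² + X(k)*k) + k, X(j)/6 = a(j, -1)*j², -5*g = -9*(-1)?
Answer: -193695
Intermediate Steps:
a(q, f) = 4 - 2*f (a(q, f) = 2*(2 - f) = 4 - 2*f)
g = -9/5 (g = -(-9)*(-1)/5 = -⅕*9 = -9/5 ≈ -1.8000)
X(j) = 36*j² (X(j) = 6*((4 - 2*(-1))*j²) = 6*((4 + 2)*j²) = 6*(6*j²) = 36*j²)
F(k) = k + k² + 36*k³ (F(k) = (k² + (36*k²)*k) + k = (k² + 36*k³) + k = k + k² + 36*k³)
25*(F(-6) + g) = 25*(-6*(1 - 6 + 36*(-6)²) - 9/5) = 25*(-6*(1 - 6 + 36*36) - 9/5) = 25*(-6*(1 - 6 + 1296) - 9/5) = 25*(-6*1291 - 9/5) = 25*(-7746 - 9/5) = 25*(-38739/5) = -193695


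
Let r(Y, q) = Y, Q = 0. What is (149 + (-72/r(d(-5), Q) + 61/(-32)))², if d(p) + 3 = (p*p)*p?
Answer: 22325625/1024 ≈ 21802.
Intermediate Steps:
d(p) = -3 + p³ (d(p) = -3 + (p*p)*p = -3 + p²*p = -3 + p³)
(149 + (-72/r(d(-5), Q) + 61/(-32)))² = (149 + (-72/(-3 + (-5)³) + 61/(-32)))² = (149 + (-72/(-3 - 125) + 61*(-1/32)))² = (149 + (-72/(-128) - 61/32))² = (149 + (-72*(-1/128) - 61/32))² = (149 + (9/16 - 61/32))² = (149 - 43/32)² = (4725/32)² = 22325625/1024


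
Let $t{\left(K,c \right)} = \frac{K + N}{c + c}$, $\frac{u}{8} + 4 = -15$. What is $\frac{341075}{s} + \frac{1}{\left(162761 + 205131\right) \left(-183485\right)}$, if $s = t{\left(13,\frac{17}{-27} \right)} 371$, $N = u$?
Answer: $\frac{111828287685874091}{13426887317990580} \approx 8.3287$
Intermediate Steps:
$u = -152$ ($u = -32 + 8 \left(-15\right) = -32 - 120 = -152$)
$N = -152$
$t{\left(K,c \right)} = \frac{-152 + K}{2 c}$ ($t{\left(K,c \right)} = \frac{K - 152}{c + c} = \frac{-152 + K}{2 c}$)
$s = \frac{1392363}{34}$ ($s = \frac{-152 + 13}{2 \frac{17}{-27}} \cdot 371 = \frac{1}{2} \frac{1}{17 \left(- \frac{1}{27}\right)} \left(-139\right) 371 = \frac{1}{2} \frac{1}{- \frac{17}{27}} \left(-139\right) 371 = \frac{1}{2} \left(- \frac{27}{17}\right) \left(-139\right) 371 = \frac{3753}{34} \cdot 371 = \frac{1392363}{34} \approx 40952.0$)
$\frac{341075}{s} + \frac{1}{\left(162761 + 205131\right) \left(-183485\right)} = \frac{341075}{\frac{1392363}{34}} + \frac{1}{\left(162761 + 205131\right) \left(-183485\right)} = 341075 \cdot \frac{34}{1392363} + \frac{1}{367892} \left(- \frac{1}{183485}\right) = \frac{1656650}{198909} + \frac{1}{367892} \left(- \frac{1}{183485}\right) = \frac{1656650}{198909} - \frac{1}{67502663620} = \frac{111828287685874091}{13426887317990580}$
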